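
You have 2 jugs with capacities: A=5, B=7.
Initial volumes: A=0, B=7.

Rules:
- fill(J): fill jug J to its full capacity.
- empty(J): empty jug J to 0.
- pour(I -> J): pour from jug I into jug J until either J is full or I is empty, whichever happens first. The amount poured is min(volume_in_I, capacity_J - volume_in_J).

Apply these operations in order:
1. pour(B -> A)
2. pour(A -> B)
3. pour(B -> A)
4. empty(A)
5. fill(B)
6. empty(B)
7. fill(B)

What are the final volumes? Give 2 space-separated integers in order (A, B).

Answer: 0 7

Derivation:
Step 1: pour(B -> A) -> (A=5 B=2)
Step 2: pour(A -> B) -> (A=0 B=7)
Step 3: pour(B -> A) -> (A=5 B=2)
Step 4: empty(A) -> (A=0 B=2)
Step 5: fill(B) -> (A=0 B=7)
Step 6: empty(B) -> (A=0 B=0)
Step 7: fill(B) -> (A=0 B=7)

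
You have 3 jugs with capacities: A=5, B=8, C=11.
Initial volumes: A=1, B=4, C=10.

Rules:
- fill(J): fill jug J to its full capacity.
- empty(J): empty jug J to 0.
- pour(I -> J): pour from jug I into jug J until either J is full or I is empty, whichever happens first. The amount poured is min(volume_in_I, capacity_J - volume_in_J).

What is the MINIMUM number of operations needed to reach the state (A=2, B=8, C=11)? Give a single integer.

Answer: 4

Derivation:
BFS from (A=1, B=4, C=10). One shortest path:
  1. fill(C) -> (A=1 B=4 C=11)
  2. pour(A -> B) -> (A=0 B=5 C=11)
  3. fill(A) -> (A=5 B=5 C=11)
  4. pour(A -> B) -> (A=2 B=8 C=11)
Reached target in 4 moves.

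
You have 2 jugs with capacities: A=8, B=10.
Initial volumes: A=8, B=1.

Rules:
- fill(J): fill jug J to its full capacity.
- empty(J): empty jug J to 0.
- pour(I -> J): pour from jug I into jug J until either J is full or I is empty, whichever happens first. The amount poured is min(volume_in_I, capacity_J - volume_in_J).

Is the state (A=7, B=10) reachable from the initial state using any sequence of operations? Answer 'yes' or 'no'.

BFS from (A=8, B=1):
  1. pour(A -> B) -> (A=0 B=9)
  2. fill(A) -> (A=8 B=9)
  3. pour(A -> B) -> (A=7 B=10)
Target reached → yes.

Answer: yes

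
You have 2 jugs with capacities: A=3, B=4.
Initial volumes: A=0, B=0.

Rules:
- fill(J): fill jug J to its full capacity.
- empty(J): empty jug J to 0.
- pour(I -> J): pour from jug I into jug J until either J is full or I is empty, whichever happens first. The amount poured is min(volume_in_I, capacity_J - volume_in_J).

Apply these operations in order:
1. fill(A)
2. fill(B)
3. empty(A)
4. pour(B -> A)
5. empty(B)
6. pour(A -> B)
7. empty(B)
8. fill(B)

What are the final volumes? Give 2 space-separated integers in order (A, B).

Answer: 0 4

Derivation:
Step 1: fill(A) -> (A=3 B=0)
Step 2: fill(B) -> (A=3 B=4)
Step 3: empty(A) -> (A=0 B=4)
Step 4: pour(B -> A) -> (A=3 B=1)
Step 5: empty(B) -> (A=3 B=0)
Step 6: pour(A -> B) -> (A=0 B=3)
Step 7: empty(B) -> (A=0 B=0)
Step 8: fill(B) -> (A=0 B=4)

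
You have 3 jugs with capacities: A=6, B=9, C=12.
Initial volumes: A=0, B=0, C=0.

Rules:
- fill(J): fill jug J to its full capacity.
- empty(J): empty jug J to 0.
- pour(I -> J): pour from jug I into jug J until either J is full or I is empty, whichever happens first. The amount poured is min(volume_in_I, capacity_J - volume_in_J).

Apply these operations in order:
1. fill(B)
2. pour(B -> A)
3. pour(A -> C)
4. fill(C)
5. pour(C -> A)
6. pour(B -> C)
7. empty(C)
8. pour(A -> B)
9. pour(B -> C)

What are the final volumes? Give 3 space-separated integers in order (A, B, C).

Answer: 0 0 6

Derivation:
Step 1: fill(B) -> (A=0 B=9 C=0)
Step 2: pour(B -> A) -> (A=6 B=3 C=0)
Step 3: pour(A -> C) -> (A=0 B=3 C=6)
Step 4: fill(C) -> (A=0 B=3 C=12)
Step 5: pour(C -> A) -> (A=6 B=3 C=6)
Step 6: pour(B -> C) -> (A=6 B=0 C=9)
Step 7: empty(C) -> (A=6 B=0 C=0)
Step 8: pour(A -> B) -> (A=0 B=6 C=0)
Step 9: pour(B -> C) -> (A=0 B=0 C=6)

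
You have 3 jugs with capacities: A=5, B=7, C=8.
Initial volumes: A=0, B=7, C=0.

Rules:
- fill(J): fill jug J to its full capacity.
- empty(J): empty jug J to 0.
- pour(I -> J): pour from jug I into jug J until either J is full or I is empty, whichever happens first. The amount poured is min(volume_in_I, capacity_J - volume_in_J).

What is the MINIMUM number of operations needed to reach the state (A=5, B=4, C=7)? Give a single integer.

BFS from (A=0, B=7, C=0). One shortest path:
  1. pour(B -> A) -> (A=5 B=2 C=0)
  2. empty(A) -> (A=0 B=2 C=0)
  3. pour(B -> A) -> (A=2 B=0 C=0)
  4. fill(B) -> (A=2 B=7 C=0)
  5. pour(B -> C) -> (A=2 B=0 C=7)
  6. fill(B) -> (A=2 B=7 C=7)
  7. pour(B -> A) -> (A=5 B=4 C=7)
Reached target in 7 moves.

Answer: 7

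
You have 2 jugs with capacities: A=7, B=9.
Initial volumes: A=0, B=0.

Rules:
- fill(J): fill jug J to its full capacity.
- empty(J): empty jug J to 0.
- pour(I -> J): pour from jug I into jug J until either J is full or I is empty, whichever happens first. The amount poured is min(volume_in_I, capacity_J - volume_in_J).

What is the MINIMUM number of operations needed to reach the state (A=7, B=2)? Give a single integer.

BFS from (A=0, B=0). One shortest path:
  1. fill(B) -> (A=0 B=9)
  2. pour(B -> A) -> (A=7 B=2)
Reached target in 2 moves.

Answer: 2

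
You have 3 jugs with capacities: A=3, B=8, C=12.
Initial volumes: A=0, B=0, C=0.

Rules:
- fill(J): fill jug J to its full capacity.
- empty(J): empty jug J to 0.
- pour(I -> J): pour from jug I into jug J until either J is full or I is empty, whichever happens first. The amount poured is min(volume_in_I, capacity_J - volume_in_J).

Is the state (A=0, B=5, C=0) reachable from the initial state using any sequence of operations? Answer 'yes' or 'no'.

Answer: yes

Derivation:
BFS from (A=0, B=0, C=0):
  1. fill(B) -> (A=0 B=8 C=0)
  2. pour(B -> A) -> (A=3 B=5 C=0)
  3. empty(A) -> (A=0 B=5 C=0)
Target reached → yes.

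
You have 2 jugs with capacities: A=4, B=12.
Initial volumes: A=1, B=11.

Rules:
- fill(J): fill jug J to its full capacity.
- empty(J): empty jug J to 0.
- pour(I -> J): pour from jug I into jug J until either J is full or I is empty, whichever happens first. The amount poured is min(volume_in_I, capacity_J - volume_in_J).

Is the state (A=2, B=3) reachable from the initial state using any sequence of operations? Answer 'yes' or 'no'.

BFS explored all 25 reachable states.
Reachable set includes: (0,0), (0,1), (0,3), (0,4), (0,5), (0,7), (0,8), (0,9), (0,11), (0,12), (1,0), (1,11) ...
Target (A=2, B=3) not in reachable set → no.

Answer: no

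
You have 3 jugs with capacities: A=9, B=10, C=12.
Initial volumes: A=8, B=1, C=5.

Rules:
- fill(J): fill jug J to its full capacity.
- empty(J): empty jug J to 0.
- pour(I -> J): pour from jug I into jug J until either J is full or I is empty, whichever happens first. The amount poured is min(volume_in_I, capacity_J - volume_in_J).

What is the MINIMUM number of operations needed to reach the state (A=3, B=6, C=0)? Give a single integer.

BFS from (A=8, B=1, C=5). One shortest path:
  1. empty(A) -> (A=0 B=1 C=5)
  2. pour(C -> B) -> (A=0 B=6 C=0)
  3. fill(C) -> (A=0 B=6 C=12)
  4. pour(C -> A) -> (A=9 B=6 C=3)
  5. empty(A) -> (A=0 B=6 C=3)
  6. pour(C -> A) -> (A=3 B=6 C=0)
Reached target in 6 moves.

Answer: 6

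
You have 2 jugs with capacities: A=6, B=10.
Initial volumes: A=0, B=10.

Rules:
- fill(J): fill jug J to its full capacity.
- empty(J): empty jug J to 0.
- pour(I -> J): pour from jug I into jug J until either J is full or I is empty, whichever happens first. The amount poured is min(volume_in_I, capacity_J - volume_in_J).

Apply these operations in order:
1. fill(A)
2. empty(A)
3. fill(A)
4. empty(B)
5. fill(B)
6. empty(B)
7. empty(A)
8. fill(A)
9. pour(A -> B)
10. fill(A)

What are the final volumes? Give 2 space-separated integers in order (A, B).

Answer: 6 6

Derivation:
Step 1: fill(A) -> (A=6 B=10)
Step 2: empty(A) -> (A=0 B=10)
Step 3: fill(A) -> (A=6 B=10)
Step 4: empty(B) -> (A=6 B=0)
Step 5: fill(B) -> (A=6 B=10)
Step 6: empty(B) -> (A=6 B=0)
Step 7: empty(A) -> (A=0 B=0)
Step 8: fill(A) -> (A=6 B=0)
Step 9: pour(A -> B) -> (A=0 B=6)
Step 10: fill(A) -> (A=6 B=6)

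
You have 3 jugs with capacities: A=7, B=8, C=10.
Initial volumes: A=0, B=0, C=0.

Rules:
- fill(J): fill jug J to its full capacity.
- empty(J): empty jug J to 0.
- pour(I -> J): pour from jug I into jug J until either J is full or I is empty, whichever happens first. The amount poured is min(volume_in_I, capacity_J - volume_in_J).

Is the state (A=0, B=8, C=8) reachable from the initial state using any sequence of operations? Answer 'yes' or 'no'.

Answer: yes

Derivation:
BFS from (A=0, B=0, C=0):
  1. fill(B) -> (A=0 B=8 C=0)
  2. pour(B -> C) -> (A=0 B=0 C=8)
  3. fill(B) -> (A=0 B=8 C=8)
Target reached → yes.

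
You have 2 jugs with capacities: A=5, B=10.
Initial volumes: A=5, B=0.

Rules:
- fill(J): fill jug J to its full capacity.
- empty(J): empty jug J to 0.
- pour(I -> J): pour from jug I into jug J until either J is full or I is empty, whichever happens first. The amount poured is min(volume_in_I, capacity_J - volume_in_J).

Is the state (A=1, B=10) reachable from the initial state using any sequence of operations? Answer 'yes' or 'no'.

Answer: no

Derivation:
BFS explored all 6 reachable states.
Reachable set includes: (0,0), (0,5), (0,10), (5,0), (5,5), (5,10)
Target (A=1, B=10) not in reachable set → no.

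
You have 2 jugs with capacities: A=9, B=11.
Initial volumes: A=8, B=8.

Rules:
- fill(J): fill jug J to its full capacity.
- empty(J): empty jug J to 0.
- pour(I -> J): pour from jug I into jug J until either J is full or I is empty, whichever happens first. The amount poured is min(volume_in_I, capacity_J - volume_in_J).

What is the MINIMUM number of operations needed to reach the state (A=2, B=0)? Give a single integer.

Answer: 5

Derivation:
BFS from (A=8, B=8). One shortest path:
  1. empty(A) -> (A=0 B=8)
  2. fill(B) -> (A=0 B=11)
  3. pour(B -> A) -> (A=9 B=2)
  4. empty(A) -> (A=0 B=2)
  5. pour(B -> A) -> (A=2 B=0)
Reached target in 5 moves.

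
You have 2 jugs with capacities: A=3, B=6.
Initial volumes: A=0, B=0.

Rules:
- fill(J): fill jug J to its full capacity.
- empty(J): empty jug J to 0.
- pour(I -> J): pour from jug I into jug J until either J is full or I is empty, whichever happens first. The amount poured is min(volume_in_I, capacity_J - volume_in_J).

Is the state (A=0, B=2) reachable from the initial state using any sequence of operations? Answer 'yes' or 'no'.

Answer: no

Derivation:
BFS explored all 6 reachable states.
Reachable set includes: (0,0), (0,3), (0,6), (3,0), (3,3), (3,6)
Target (A=0, B=2) not in reachable set → no.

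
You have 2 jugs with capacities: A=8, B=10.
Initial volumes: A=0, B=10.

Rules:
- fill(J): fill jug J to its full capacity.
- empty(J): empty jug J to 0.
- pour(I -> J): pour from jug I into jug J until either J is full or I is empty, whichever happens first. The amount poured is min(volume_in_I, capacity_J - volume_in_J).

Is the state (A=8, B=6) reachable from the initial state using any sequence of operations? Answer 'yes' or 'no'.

Answer: yes

Derivation:
BFS from (A=0, B=10):
  1. fill(A) -> (A=8 B=10)
  2. empty(B) -> (A=8 B=0)
  3. pour(A -> B) -> (A=0 B=8)
  4. fill(A) -> (A=8 B=8)
  5. pour(A -> B) -> (A=6 B=10)
  6. empty(B) -> (A=6 B=0)
  7. pour(A -> B) -> (A=0 B=6)
  8. fill(A) -> (A=8 B=6)
Target reached → yes.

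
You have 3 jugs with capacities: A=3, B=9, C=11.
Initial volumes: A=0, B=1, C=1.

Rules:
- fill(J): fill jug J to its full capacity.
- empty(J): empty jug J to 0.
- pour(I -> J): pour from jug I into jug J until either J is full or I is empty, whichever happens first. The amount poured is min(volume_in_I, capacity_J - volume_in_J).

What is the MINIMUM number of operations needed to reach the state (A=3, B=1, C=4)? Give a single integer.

Answer: 3

Derivation:
BFS from (A=0, B=1, C=1). One shortest path:
  1. fill(A) -> (A=3 B=1 C=1)
  2. pour(A -> C) -> (A=0 B=1 C=4)
  3. fill(A) -> (A=3 B=1 C=4)
Reached target in 3 moves.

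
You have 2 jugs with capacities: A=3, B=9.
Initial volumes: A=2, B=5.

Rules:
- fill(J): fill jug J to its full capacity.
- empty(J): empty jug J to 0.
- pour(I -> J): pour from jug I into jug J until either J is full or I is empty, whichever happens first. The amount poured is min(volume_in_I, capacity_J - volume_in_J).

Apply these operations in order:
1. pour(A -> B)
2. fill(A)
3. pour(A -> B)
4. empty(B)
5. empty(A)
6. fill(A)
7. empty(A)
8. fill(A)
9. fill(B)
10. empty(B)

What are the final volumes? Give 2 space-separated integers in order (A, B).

Answer: 3 0

Derivation:
Step 1: pour(A -> B) -> (A=0 B=7)
Step 2: fill(A) -> (A=3 B=7)
Step 3: pour(A -> B) -> (A=1 B=9)
Step 4: empty(B) -> (A=1 B=0)
Step 5: empty(A) -> (A=0 B=0)
Step 6: fill(A) -> (A=3 B=0)
Step 7: empty(A) -> (A=0 B=0)
Step 8: fill(A) -> (A=3 B=0)
Step 9: fill(B) -> (A=3 B=9)
Step 10: empty(B) -> (A=3 B=0)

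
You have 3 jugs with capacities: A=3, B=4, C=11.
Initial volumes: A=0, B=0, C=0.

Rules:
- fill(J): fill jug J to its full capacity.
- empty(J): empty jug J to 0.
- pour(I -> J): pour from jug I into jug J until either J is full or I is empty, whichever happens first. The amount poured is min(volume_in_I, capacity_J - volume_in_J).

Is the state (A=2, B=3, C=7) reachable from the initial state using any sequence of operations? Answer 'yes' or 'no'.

BFS explored all 180 reachable states.
Reachable set includes: (0,0,0), (0,0,1), (0,0,2), (0,0,3), (0,0,4), (0,0,5), (0,0,6), (0,0,7), (0,0,8), (0,0,9), (0,0,10), (0,0,11) ...
Target (A=2, B=3, C=7) not in reachable set → no.

Answer: no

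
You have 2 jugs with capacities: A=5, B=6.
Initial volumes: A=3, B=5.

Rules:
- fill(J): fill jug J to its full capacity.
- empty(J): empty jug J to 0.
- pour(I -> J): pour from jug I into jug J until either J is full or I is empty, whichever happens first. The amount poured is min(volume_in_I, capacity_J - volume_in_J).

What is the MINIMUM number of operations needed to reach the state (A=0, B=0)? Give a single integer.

BFS from (A=3, B=5). One shortest path:
  1. empty(A) -> (A=0 B=5)
  2. empty(B) -> (A=0 B=0)
Reached target in 2 moves.

Answer: 2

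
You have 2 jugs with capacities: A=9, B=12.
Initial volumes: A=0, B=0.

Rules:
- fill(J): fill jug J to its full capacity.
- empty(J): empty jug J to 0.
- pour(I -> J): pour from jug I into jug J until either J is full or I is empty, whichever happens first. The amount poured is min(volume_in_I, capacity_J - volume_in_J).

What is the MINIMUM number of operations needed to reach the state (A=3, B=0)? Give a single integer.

Answer: 4

Derivation:
BFS from (A=0, B=0). One shortest path:
  1. fill(B) -> (A=0 B=12)
  2. pour(B -> A) -> (A=9 B=3)
  3. empty(A) -> (A=0 B=3)
  4. pour(B -> A) -> (A=3 B=0)
Reached target in 4 moves.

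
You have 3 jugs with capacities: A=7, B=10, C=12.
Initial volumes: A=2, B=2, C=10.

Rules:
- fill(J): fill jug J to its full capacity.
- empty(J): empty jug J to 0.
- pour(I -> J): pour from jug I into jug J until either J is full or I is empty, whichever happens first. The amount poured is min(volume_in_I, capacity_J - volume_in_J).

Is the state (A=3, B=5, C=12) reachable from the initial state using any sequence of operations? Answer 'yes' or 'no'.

BFS from (A=2, B=2, C=10):
  1. fill(B) -> (A=2 B=10 C=10)
  2. pour(B -> A) -> (A=7 B=5 C=10)
  3. empty(A) -> (A=0 B=5 C=10)
  4. pour(C -> A) -> (A=7 B=5 C=3)
  5. empty(A) -> (A=0 B=5 C=3)
  6. pour(C -> A) -> (A=3 B=5 C=0)
  7. fill(C) -> (A=3 B=5 C=12)
Target reached → yes.

Answer: yes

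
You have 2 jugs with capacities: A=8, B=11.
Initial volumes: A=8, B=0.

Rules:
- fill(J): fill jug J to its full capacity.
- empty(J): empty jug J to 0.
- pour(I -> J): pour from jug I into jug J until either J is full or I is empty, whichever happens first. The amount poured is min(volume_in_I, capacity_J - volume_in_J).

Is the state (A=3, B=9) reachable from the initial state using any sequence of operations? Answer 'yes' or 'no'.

BFS explored all 38 reachable states.
Reachable set includes: (0,0), (0,1), (0,2), (0,3), (0,4), (0,5), (0,6), (0,7), (0,8), (0,9), (0,10), (0,11) ...
Target (A=3, B=9) not in reachable set → no.

Answer: no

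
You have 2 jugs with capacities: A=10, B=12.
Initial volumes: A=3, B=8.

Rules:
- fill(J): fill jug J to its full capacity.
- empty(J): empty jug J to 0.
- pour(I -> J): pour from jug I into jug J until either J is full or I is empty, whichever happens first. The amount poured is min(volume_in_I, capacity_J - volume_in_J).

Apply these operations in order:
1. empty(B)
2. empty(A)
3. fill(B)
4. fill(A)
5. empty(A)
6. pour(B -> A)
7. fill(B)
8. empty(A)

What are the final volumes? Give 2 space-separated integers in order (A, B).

Step 1: empty(B) -> (A=3 B=0)
Step 2: empty(A) -> (A=0 B=0)
Step 3: fill(B) -> (A=0 B=12)
Step 4: fill(A) -> (A=10 B=12)
Step 5: empty(A) -> (A=0 B=12)
Step 6: pour(B -> A) -> (A=10 B=2)
Step 7: fill(B) -> (A=10 B=12)
Step 8: empty(A) -> (A=0 B=12)

Answer: 0 12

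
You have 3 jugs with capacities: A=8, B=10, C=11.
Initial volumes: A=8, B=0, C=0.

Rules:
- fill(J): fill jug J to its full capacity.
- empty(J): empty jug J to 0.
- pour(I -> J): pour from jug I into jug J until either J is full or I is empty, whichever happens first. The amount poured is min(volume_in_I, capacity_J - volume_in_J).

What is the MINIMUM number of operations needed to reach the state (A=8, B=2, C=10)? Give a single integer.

Answer: 5

Derivation:
BFS from (A=8, B=0, C=0). One shortest path:
  1. empty(A) -> (A=0 B=0 C=0)
  2. fill(B) -> (A=0 B=10 C=0)
  3. pour(B -> C) -> (A=0 B=0 C=10)
  4. fill(B) -> (A=0 B=10 C=10)
  5. pour(B -> A) -> (A=8 B=2 C=10)
Reached target in 5 moves.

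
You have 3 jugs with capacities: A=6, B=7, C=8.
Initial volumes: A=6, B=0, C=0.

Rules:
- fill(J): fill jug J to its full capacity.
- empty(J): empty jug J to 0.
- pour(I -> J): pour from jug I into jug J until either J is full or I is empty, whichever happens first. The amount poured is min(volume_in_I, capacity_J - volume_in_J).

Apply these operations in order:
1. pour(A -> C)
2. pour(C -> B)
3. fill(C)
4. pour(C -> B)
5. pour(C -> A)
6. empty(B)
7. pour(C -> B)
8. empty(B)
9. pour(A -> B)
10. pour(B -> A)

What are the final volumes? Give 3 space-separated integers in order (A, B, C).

Step 1: pour(A -> C) -> (A=0 B=0 C=6)
Step 2: pour(C -> B) -> (A=0 B=6 C=0)
Step 3: fill(C) -> (A=0 B=6 C=8)
Step 4: pour(C -> B) -> (A=0 B=7 C=7)
Step 5: pour(C -> A) -> (A=6 B=7 C=1)
Step 6: empty(B) -> (A=6 B=0 C=1)
Step 7: pour(C -> B) -> (A=6 B=1 C=0)
Step 8: empty(B) -> (A=6 B=0 C=0)
Step 9: pour(A -> B) -> (A=0 B=6 C=0)
Step 10: pour(B -> A) -> (A=6 B=0 C=0)

Answer: 6 0 0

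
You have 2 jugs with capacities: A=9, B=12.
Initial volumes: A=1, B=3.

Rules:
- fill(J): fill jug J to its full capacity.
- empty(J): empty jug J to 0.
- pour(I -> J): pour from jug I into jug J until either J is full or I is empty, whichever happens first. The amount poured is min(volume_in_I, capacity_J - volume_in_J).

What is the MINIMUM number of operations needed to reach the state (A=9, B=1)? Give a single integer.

Answer: 3

Derivation:
BFS from (A=1, B=3). One shortest path:
  1. empty(B) -> (A=1 B=0)
  2. pour(A -> B) -> (A=0 B=1)
  3. fill(A) -> (A=9 B=1)
Reached target in 3 moves.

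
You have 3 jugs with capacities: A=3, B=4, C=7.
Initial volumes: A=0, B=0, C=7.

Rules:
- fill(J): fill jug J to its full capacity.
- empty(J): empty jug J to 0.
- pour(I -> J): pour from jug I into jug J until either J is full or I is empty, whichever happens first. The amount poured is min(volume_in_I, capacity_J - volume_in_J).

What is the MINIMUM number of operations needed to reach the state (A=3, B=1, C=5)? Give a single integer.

Answer: 8

Derivation:
BFS from (A=0, B=0, C=7). One shortest path:
  1. fill(A) -> (A=3 B=0 C=7)
  2. pour(A -> B) -> (A=0 B=3 C=7)
  3. fill(A) -> (A=3 B=3 C=7)
  4. pour(A -> B) -> (A=2 B=4 C=7)
  5. empty(B) -> (A=2 B=0 C=7)
  6. pour(A -> B) -> (A=0 B=2 C=7)
  7. pour(C -> B) -> (A=0 B=4 C=5)
  8. pour(B -> A) -> (A=3 B=1 C=5)
Reached target in 8 moves.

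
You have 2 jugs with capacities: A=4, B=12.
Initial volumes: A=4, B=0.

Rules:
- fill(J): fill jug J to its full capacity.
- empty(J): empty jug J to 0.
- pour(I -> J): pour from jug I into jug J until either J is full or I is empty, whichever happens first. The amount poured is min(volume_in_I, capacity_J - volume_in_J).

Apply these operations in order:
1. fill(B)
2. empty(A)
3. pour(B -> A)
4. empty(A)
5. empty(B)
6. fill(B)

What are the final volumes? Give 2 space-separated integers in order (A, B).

Step 1: fill(B) -> (A=4 B=12)
Step 2: empty(A) -> (A=0 B=12)
Step 3: pour(B -> A) -> (A=4 B=8)
Step 4: empty(A) -> (A=0 B=8)
Step 5: empty(B) -> (A=0 B=0)
Step 6: fill(B) -> (A=0 B=12)

Answer: 0 12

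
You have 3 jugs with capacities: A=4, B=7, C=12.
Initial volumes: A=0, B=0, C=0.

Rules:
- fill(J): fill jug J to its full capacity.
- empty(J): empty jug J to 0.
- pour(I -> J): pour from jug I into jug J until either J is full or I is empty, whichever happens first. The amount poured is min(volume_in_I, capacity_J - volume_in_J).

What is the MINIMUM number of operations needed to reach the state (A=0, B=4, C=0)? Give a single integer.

Answer: 2

Derivation:
BFS from (A=0, B=0, C=0). One shortest path:
  1. fill(A) -> (A=4 B=0 C=0)
  2. pour(A -> B) -> (A=0 B=4 C=0)
Reached target in 2 moves.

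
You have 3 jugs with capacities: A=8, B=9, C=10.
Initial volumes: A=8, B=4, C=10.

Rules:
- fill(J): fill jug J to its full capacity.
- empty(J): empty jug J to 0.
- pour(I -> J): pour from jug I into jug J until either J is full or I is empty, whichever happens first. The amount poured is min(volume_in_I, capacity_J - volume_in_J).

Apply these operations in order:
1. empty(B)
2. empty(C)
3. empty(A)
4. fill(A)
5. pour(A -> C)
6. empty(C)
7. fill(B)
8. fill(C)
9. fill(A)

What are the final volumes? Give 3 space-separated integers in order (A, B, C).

Step 1: empty(B) -> (A=8 B=0 C=10)
Step 2: empty(C) -> (A=8 B=0 C=0)
Step 3: empty(A) -> (A=0 B=0 C=0)
Step 4: fill(A) -> (A=8 B=0 C=0)
Step 5: pour(A -> C) -> (A=0 B=0 C=8)
Step 6: empty(C) -> (A=0 B=0 C=0)
Step 7: fill(B) -> (A=0 B=9 C=0)
Step 8: fill(C) -> (A=0 B=9 C=10)
Step 9: fill(A) -> (A=8 B=9 C=10)

Answer: 8 9 10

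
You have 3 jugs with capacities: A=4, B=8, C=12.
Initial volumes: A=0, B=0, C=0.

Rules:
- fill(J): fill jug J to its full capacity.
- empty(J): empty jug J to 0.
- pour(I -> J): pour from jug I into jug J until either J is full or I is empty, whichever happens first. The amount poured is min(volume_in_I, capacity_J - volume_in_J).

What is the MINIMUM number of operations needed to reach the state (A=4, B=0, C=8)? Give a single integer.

Answer: 2

Derivation:
BFS from (A=0, B=0, C=0). One shortest path:
  1. fill(C) -> (A=0 B=0 C=12)
  2. pour(C -> A) -> (A=4 B=0 C=8)
Reached target in 2 moves.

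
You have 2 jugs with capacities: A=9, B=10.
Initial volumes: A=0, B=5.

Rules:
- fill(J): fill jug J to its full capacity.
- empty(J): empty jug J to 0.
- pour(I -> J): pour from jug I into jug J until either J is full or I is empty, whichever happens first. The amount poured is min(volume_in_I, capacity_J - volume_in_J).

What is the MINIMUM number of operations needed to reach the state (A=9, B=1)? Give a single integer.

Answer: 2

Derivation:
BFS from (A=0, B=5). One shortest path:
  1. fill(B) -> (A=0 B=10)
  2. pour(B -> A) -> (A=9 B=1)
Reached target in 2 moves.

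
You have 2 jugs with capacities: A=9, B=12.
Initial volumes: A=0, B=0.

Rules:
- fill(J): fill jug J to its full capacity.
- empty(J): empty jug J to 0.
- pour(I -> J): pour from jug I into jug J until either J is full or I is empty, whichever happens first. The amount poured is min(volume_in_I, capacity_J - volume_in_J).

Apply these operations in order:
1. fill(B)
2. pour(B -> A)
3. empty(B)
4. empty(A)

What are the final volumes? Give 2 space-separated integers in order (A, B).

Answer: 0 0

Derivation:
Step 1: fill(B) -> (A=0 B=12)
Step 2: pour(B -> A) -> (A=9 B=3)
Step 3: empty(B) -> (A=9 B=0)
Step 4: empty(A) -> (A=0 B=0)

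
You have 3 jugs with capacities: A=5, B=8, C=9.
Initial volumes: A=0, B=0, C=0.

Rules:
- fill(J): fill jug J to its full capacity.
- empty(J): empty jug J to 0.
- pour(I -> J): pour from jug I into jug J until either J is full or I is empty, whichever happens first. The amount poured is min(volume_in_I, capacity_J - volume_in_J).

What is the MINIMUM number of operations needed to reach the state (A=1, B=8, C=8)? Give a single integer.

BFS from (A=0, B=0, C=0). One shortest path:
  1. fill(C) -> (A=0 B=0 C=9)
  2. pour(C -> B) -> (A=0 B=8 C=1)
  3. pour(C -> A) -> (A=1 B=8 C=0)
  4. pour(B -> C) -> (A=1 B=0 C=8)
  5. fill(B) -> (A=1 B=8 C=8)
Reached target in 5 moves.

Answer: 5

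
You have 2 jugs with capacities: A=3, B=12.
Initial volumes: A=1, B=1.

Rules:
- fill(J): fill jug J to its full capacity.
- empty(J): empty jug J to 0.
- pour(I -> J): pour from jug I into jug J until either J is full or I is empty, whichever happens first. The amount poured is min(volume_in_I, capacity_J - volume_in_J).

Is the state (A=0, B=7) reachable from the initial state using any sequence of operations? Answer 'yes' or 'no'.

Answer: yes

Derivation:
BFS from (A=1, B=1):
  1. fill(A) -> (A=3 B=1)
  2. pour(A -> B) -> (A=0 B=4)
  3. fill(A) -> (A=3 B=4)
  4. pour(A -> B) -> (A=0 B=7)
Target reached → yes.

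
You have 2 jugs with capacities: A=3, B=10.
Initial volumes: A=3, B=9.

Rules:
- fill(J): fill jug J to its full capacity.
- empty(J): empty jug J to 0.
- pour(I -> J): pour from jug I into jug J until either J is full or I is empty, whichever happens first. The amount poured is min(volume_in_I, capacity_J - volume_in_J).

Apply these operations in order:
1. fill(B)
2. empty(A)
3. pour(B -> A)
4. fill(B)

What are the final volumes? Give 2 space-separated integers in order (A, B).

Step 1: fill(B) -> (A=3 B=10)
Step 2: empty(A) -> (A=0 B=10)
Step 3: pour(B -> A) -> (A=3 B=7)
Step 4: fill(B) -> (A=3 B=10)

Answer: 3 10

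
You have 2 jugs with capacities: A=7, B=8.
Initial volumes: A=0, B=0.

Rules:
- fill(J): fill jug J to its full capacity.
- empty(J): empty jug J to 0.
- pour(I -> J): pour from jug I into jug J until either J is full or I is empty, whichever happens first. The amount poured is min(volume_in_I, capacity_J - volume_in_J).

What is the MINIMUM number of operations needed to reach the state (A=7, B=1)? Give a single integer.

Answer: 2

Derivation:
BFS from (A=0, B=0). One shortest path:
  1. fill(B) -> (A=0 B=8)
  2. pour(B -> A) -> (A=7 B=1)
Reached target in 2 moves.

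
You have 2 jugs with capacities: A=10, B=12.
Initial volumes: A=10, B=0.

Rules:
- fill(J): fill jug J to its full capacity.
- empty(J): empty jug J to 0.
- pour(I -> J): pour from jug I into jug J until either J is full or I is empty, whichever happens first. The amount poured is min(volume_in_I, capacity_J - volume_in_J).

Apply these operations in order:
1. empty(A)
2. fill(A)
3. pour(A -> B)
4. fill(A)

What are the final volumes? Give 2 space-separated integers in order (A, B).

Step 1: empty(A) -> (A=0 B=0)
Step 2: fill(A) -> (A=10 B=0)
Step 3: pour(A -> B) -> (A=0 B=10)
Step 4: fill(A) -> (A=10 B=10)

Answer: 10 10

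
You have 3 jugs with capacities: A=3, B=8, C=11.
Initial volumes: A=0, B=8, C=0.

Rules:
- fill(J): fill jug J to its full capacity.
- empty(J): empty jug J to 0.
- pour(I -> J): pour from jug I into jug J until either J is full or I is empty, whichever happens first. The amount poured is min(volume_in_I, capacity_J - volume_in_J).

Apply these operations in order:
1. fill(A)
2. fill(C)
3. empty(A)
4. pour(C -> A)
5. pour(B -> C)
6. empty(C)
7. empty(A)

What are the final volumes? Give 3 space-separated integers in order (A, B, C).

Step 1: fill(A) -> (A=3 B=8 C=0)
Step 2: fill(C) -> (A=3 B=8 C=11)
Step 3: empty(A) -> (A=0 B=8 C=11)
Step 4: pour(C -> A) -> (A=3 B=8 C=8)
Step 5: pour(B -> C) -> (A=3 B=5 C=11)
Step 6: empty(C) -> (A=3 B=5 C=0)
Step 7: empty(A) -> (A=0 B=5 C=0)

Answer: 0 5 0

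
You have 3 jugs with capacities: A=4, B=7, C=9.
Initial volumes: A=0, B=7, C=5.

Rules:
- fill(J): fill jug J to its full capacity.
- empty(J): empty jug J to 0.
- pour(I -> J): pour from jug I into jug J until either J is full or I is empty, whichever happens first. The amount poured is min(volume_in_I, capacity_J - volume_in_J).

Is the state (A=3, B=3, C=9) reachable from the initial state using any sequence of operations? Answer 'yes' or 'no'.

Answer: yes

Derivation:
BFS from (A=0, B=7, C=5):
  1. pour(B -> A) -> (A=4 B=3 C=5)
  2. empty(A) -> (A=0 B=3 C=5)
  3. pour(B -> A) -> (A=3 B=0 C=5)
  4. fill(B) -> (A=3 B=7 C=5)
  5. pour(B -> C) -> (A=3 B=3 C=9)
Target reached → yes.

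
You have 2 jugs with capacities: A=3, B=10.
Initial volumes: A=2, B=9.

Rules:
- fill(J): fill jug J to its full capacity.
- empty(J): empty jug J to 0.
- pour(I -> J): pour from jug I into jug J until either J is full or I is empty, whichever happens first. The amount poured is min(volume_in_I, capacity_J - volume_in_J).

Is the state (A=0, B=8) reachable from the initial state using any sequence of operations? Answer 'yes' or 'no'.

BFS from (A=2, B=9):
  1. pour(B -> A) -> (A=3 B=8)
  2. empty(A) -> (A=0 B=8)
Target reached → yes.

Answer: yes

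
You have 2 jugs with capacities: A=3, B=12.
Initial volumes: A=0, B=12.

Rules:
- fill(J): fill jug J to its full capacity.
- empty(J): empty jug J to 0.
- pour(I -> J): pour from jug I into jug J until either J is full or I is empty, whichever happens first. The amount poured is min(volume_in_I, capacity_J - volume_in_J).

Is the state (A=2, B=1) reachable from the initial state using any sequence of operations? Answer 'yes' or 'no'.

BFS explored all 10 reachable states.
Reachable set includes: (0,0), (0,3), (0,6), (0,9), (0,12), (3,0), (3,3), (3,6), (3,9), (3,12)
Target (A=2, B=1) not in reachable set → no.

Answer: no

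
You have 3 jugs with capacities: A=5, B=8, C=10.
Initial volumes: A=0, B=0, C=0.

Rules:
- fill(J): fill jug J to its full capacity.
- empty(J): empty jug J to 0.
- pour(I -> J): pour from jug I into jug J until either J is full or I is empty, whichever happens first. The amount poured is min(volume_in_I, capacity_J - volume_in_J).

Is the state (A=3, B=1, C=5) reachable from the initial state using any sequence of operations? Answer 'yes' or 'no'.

Answer: no

Derivation:
BFS explored all 342 reachable states.
Reachable set includes: (0,0,0), (0,0,1), (0,0,2), (0,0,3), (0,0,4), (0,0,5), (0,0,6), (0,0,7), (0,0,8), (0,0,9), (0,0,10), (0,1,0) ...
Target (A=3, B=1, C=5) not in reachable set → no.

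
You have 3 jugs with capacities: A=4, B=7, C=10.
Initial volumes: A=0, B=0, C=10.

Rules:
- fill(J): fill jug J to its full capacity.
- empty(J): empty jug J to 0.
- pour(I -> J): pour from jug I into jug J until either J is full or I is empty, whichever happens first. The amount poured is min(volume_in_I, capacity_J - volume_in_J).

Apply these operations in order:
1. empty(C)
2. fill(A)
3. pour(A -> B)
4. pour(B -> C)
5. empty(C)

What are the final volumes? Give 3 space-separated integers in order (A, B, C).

Step 1: empty(C) -> (A=0 B=0 C=0)
Step 2: fill(A) -> (A=4 B=0 C=0)
Step 3: pour(A -> B) -> (A=0 B=4 C=0)
Step 4: pour(B -> C) -> (A=0 B=0 C=4)
Step 5: empty(C) -> (A=0 B=0 C=0)

Answer: 0 0 0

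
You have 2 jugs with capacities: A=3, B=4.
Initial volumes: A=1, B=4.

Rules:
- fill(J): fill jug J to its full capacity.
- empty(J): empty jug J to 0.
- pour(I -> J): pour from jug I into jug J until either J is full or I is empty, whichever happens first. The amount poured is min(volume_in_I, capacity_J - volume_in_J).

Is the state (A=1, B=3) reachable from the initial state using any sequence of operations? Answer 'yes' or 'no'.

Answer: no

Derivation:
BFS explored all 14 reachable states.
Reachable set includes: (0,0), (0,1), (0,2), (0,3), (0,4), (1,0), (1,4), (2,0), (2,4), (3,0), (3,1), (3,2) ...
Target (A=1, B=3) not in reachable set → no.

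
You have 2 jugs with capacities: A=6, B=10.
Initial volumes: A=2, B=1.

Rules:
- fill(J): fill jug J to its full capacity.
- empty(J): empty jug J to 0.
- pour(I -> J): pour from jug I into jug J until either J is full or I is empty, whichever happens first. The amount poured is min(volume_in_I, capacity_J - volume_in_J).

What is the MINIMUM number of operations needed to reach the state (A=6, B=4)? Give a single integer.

Answer: 3

Derivation:
BFS from (A=2, B=1). One shortest path:
  1. empty(A) -> (A=0 B=1)
  2. fill(B) -> (A=0 B=10)
  3. pour(B -> A) -> (A=6 B=4)
Reached target in 3 moves.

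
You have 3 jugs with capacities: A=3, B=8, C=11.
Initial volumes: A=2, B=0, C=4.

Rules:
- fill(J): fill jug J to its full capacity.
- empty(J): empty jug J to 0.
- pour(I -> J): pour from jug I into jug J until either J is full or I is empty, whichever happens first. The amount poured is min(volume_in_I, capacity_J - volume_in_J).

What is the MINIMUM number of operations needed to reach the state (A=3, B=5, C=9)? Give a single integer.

BFS from (A=2, B=0, C=4). One shortest path:
  1. fill(B) -> (A=2 B=8 C=4)
  2. pour(A -> C) -> (A=0 B=8 C=6)
  3. fill(A) -> (A=3 B=8 C=6)
  4. pour(A -> C) -> (A=0 B=8 C=9)
  5. pour(B -> A) -> (A=3 B=5 C=9)
Reached target in 5 moves.

Answer: 5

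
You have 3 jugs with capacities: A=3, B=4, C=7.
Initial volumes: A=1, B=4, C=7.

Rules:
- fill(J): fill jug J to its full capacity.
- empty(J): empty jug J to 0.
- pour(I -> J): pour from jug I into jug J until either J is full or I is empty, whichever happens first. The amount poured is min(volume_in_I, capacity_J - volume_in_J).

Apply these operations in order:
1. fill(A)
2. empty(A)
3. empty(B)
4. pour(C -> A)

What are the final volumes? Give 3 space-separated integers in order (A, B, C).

Step 1: fill(A) -> (A=3 B=4 C=7)
Step 2: empty(A) -> (A=0 B=4 C=7)
Step 3: empty(B) -> (A=0 B=0 C=7)
Step 4: pour(C -> A) -> (A=3 B=0 C=4)

Answer: 3 0 4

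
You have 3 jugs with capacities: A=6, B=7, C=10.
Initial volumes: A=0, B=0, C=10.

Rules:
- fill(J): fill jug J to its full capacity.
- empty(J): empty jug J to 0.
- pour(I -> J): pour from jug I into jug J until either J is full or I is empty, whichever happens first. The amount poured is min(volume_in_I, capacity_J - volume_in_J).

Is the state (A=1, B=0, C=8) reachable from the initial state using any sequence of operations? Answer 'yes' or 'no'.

Answer: yes

Derivation:
BFS from (A=0, B=0, C=10):
  1. fill(A) -> (A=6 B=0 C=10)
  2. pour(A -> B) -> (A=0 B=6 C=10)
  3. pour(C -> B) -> (A=0 B=7 C=9)
  4. empty(B) -> (A=0 B=0 C=9)
  5. pour(C -> B) -> (A=0 B=7 C=2)
  6. pour(B -> A) -> (A=6 B=1 C=2)
  7. pour(A -> C) -> (A=0 B=1 C=8)
  8. pour(B -> A) -> (A=1 B=0 C=8)
Target reached → yes.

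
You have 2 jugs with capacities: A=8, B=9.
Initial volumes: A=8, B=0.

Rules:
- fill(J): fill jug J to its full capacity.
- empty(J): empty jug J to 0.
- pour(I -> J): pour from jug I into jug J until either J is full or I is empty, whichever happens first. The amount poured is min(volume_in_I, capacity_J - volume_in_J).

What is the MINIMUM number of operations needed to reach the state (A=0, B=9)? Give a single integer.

Answer: 2

Derivation:
BFS from (A=8, B=0). One shortest path:
  1. empty(A) -> (A=0 B=0)
  2. fill(B) -> (A=0 B=9)
Reached target in 2 moves.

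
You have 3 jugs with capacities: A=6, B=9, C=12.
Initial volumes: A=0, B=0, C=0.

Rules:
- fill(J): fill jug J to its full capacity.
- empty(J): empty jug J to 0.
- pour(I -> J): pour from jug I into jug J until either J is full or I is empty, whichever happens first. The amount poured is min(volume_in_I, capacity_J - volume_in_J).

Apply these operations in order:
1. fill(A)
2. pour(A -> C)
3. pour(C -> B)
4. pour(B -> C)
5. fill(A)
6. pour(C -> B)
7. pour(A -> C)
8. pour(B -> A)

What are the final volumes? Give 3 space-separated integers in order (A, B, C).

Step 1: fill(A) -> (A=6 B=0 C=0)
Step 2: pour(A -> C) -> (A=0 B=0 C=6)
Step 3: pour(C -> B) -> (A=0 B=6 C=0)
Step 4: pour(B -> C) -> (A=0 B=0 C=6)
Step 5: fill(A) -> (A=6 B=0 C=6)
Step 6: pour(C -> B) -> (A=6 B=6 C=0)
Step 7: pour(A -> C) -> (A=0 B=6 C=6)
Step 8: pour(B -> A) -> (A=6 B=0 C=6)

Answer: 6 0 6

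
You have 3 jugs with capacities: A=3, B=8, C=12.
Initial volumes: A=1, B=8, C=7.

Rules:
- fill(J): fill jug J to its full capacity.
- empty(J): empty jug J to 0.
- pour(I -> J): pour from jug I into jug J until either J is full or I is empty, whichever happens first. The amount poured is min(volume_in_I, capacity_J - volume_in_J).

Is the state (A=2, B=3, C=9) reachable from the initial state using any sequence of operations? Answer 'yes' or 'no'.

Answer: no

Derivation:
BFS explored all 314 reachable states.
Reachable set includes: (0,0,0), (0,0,1), (0,0,2), (0,0,3), (0,0,4), (0,0,5), (0,0,6), (0,0,7), (0,0,8), (0,0,9), (0,0,10), (0,0,11) ...
Target (A=2, B=3, C=9) not in reachable set → no.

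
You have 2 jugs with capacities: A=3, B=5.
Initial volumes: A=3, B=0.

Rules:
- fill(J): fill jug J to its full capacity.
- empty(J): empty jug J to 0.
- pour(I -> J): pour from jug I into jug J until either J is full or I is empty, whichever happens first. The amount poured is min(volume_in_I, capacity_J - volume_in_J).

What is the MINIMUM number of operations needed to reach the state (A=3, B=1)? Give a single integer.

Answer: 6

Derivation:
BFS from (A=3, B=0). One shortest path:
  1. pour(A -> B) -> (A=0 B=3)
  2. fill(A) -> (A=3 B=3)
  3. pour(A -> B) -> (A=1 B=5)
  4. empty(B) -> (A=1 B=0)
  5. pour(A -> B) -> (A=0 B=1)
  6. fill(A) -> (A=3 B=1)
Reached target in 6 moves.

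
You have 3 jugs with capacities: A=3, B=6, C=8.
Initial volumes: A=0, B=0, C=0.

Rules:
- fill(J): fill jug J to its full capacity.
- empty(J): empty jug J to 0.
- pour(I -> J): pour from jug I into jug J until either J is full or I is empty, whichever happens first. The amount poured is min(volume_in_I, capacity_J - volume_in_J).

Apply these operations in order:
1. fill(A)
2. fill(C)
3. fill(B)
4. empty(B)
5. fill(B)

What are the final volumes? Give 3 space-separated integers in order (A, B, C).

Answer: 3 6 8

Derivation:
Step 1: fill(A) -> (A=3 B=0 C=0)
Step 2: fill(C) -> (A=3 B=0 C=8)
Step 3: fill(B) -> (A=3 B=6 C=8)
Step 4: empty(B) -> (A=3 B=0 C=8)
Step 5: fill(B) -> (A=3 B=6 C=8)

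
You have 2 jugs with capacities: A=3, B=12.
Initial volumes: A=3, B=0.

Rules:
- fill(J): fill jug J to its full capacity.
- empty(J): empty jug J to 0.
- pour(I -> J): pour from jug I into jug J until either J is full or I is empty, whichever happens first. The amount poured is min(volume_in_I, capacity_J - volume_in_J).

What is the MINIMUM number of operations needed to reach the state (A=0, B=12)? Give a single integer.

Answer: 2

Derivation:
BFS from (A=3, B=0). One shortest path:
  1. empty(A) -> (A=0 B=0)
  2. fill(B) -> (A=0 B=12)
Reached target in 2 moves.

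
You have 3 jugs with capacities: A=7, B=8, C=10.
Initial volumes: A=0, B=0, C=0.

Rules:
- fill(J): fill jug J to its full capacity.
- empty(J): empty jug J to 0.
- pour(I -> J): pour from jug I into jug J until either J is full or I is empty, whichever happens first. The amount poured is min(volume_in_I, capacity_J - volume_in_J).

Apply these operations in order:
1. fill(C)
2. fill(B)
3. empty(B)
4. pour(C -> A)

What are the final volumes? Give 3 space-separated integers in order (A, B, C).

Step 1: fill(C) -> (A=0 B=0 C=10)
Step 2: fill(B) -> (A=0 B=8 C=10)
Step 3: empty(B) -> (A=0 B=0 C=10)
Step 4: pour(C -> A) -> (A=7 B=0 C=3)

Answer: 7 0 3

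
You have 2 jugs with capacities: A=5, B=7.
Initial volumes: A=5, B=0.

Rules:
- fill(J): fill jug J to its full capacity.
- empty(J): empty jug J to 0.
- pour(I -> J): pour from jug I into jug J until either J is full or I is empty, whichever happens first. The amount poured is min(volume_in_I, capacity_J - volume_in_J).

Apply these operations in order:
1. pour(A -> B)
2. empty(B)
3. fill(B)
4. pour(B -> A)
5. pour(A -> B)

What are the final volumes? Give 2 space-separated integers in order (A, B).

Step 1: pour(A -> B) -> (A=0 B=5)
Step 2: empty(B) -> (A=0 B=0)
Step 3: fill(B) -> (A=0 B=7)
Step 4: pour(B -> A) -> (A=5 B=2)
Step 5: pour(A -> B) -> (A=0 B=7)

Answer: 0 7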